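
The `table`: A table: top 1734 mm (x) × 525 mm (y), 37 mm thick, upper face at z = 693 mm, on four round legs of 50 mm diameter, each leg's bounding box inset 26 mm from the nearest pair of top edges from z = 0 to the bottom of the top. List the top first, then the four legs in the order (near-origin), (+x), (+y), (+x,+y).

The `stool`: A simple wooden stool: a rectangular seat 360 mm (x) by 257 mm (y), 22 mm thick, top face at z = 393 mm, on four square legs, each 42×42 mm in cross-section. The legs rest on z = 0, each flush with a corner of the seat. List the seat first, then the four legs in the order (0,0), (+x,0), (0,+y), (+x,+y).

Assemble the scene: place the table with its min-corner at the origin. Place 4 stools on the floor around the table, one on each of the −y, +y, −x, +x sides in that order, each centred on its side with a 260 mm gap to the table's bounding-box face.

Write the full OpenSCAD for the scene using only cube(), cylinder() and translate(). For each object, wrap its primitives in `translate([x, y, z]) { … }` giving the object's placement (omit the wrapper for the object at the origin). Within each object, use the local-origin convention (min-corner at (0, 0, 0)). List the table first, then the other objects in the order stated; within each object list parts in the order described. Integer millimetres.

translate([0, 0, 656]) cube([1734, 525, 37]);
translate([51, 51, 0]) cylinder(h = 656, r = 25);
translate([1683, 51, 0]) cylinder(h = 656, r = 25);
translate([51, 474, 0]) cylinder(h = 656, r = 25);
translate([1683, 474, 0]) cylinder(h = 656, r = 25);
translate([687, -517, 0]) {
  translate([0, 0, 371]) cube([360, 257, 22]);
  cube([42, 42, 371]);
  translate([318, 0, 0]) cube([42, 42, 371]);
  translate([0, 215, 0]) cube([42, 42, 371]);
  translate([318, 215, 0]) cube([42, 42, 371]);
}
translate([687, 785, 0]) {
  translate([0, 0, 371]) cube([360, 257, 22]);
  cube([42, 42, 371]);
  translate([318, 0, 0]) cube([42, 42, 371]);
  translate([0, 215, 0]) cube([42, 42, 371]);
  translate([318, 215, 0]) cube([42, 42, 371]);
}
translate([-620, 134, 0]) {
  translate([0, 0, 371]) cube([360, 257, 22]);
  cube([42, 42, 371]);
  translate([318, 0, 0]) cube([42, 42, 371]);
  translate([0, 215, 0]) cube([42, 42, 371]);
  translate([318, 215, 0]) cube([42, 42, 371]);
}
translate([1994, 134, 0]) {
  translate([0, 0, 371]) cube([360, 257, 22]);
  cube([42, 42, 371]);
  translate([318, 0, 0]) cube([42, 42, 371]);
  translate([0, 215, 0]) cube([42, 42, 371]);
  translate([318, 215, 0]) cube([42, 42, 371]);
}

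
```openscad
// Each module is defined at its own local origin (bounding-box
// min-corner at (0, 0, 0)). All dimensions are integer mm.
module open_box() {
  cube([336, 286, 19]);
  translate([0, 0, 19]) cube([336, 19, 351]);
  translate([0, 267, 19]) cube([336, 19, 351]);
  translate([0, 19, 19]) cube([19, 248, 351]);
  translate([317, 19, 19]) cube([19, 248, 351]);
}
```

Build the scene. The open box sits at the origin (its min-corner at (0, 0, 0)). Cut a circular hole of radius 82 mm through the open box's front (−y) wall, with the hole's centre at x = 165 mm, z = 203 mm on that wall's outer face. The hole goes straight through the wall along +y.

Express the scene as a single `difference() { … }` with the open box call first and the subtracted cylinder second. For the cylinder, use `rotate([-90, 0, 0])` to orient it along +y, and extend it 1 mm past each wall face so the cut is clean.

difference() {
  open_box();
  translate([165, -1, 203]) rotate([-90, 0, 0]) cylinder(h = 21, r = 82);
}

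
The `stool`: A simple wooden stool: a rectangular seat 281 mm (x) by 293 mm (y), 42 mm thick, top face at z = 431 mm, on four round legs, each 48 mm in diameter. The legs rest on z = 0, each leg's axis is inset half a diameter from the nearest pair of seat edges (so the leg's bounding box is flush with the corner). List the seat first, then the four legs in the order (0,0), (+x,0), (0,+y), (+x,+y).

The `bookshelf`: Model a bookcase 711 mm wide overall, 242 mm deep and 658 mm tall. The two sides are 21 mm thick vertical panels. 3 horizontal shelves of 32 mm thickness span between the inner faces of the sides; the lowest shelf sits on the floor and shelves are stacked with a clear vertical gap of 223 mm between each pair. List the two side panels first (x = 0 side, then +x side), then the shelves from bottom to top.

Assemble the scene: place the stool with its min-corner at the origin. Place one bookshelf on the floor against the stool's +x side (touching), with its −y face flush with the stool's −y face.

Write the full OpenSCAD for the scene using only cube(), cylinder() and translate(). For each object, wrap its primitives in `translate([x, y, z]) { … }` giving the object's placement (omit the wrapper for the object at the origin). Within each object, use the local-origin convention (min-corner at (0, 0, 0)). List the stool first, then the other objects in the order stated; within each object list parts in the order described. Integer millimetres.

translate([0, 0, 389]) cube([281, 293, 42]);
translate([24, 24, 0]) cylinder(h = 389, r = 24);
translate([257, 24, 0]) cylinder(h = 389, r = 24);
translate([24, 269, 0]) cylinder(h = 389, r = 24);
translate([257, 269, 0]) cylinder(h = 389, r = 24);
translate([281, 0, 0]) {
  cube([21, 242, 658]);
  translate([690, 0, 0]) cube([21, 242, 658]);
  translate([21, 0, 0]) cube([669, 242, 32]);
  translate([21, 0, 255]) cube([669, 242, 32]);
  translate([21, 0, 510]) cube([669, 242, 32]);
}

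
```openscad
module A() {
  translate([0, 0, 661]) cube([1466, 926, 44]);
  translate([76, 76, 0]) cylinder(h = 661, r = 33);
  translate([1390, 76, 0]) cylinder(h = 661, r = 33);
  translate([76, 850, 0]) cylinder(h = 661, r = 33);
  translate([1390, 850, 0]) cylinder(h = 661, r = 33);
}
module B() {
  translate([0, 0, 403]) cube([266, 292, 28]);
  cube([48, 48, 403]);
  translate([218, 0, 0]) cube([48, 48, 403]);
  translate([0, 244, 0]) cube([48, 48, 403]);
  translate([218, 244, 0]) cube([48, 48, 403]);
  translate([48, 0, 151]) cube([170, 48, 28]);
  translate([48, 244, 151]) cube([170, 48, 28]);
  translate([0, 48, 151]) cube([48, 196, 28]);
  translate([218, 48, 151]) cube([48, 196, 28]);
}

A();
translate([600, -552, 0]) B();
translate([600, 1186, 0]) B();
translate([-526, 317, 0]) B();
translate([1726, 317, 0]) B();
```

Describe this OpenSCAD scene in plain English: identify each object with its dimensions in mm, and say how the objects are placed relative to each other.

A is a table with a 1466×926 mm rectangular top, 44 mm thick, top surface at z = 705 mm, supported by four round legs of 66 mm diameter, each leg's bounding box inset 43 mm from the nearest pair of top edges, running from the floor.

B is a four-legged stool. The seat is a 266×292×28 mm slab whose top surface is at z = 431 mm; four square legs, each 48×48 mm in cross-section, run from the floor (z = 0) to the underside of the seat, each flush with a corner of the seat. Four stretchers, 48 mm wide and 28 mm tall, connect adjacent legs with their undersides at z = 151 mm, each running between the inner faces of the legs it joins and aligned with the legs' outer faces on the other axis.

Four stools sit around the table at the −y, +y, −x, +x sides.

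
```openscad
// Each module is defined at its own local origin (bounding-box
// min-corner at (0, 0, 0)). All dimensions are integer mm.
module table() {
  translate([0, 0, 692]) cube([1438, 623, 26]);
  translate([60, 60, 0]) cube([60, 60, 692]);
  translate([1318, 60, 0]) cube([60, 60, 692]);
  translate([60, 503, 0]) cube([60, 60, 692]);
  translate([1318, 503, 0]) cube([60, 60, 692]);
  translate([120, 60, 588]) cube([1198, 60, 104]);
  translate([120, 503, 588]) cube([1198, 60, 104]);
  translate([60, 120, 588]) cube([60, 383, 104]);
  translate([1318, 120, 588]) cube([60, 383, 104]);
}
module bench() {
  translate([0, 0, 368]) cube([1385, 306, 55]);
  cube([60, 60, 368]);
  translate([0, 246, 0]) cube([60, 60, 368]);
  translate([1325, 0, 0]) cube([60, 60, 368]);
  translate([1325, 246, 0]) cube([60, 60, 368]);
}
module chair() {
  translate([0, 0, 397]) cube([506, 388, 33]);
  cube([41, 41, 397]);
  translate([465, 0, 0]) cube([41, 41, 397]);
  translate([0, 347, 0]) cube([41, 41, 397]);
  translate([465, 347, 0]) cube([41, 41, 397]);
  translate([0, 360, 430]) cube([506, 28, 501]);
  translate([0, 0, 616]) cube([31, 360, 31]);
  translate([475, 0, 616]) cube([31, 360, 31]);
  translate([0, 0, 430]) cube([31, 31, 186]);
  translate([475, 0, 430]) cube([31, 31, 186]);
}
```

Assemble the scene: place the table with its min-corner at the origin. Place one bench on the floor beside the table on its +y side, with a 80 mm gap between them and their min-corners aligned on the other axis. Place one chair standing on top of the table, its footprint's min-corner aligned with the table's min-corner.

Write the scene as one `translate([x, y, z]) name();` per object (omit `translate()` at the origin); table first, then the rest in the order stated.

table();
translate([0, 703, 0]) bench();
translate([0, 0, 718]) chair();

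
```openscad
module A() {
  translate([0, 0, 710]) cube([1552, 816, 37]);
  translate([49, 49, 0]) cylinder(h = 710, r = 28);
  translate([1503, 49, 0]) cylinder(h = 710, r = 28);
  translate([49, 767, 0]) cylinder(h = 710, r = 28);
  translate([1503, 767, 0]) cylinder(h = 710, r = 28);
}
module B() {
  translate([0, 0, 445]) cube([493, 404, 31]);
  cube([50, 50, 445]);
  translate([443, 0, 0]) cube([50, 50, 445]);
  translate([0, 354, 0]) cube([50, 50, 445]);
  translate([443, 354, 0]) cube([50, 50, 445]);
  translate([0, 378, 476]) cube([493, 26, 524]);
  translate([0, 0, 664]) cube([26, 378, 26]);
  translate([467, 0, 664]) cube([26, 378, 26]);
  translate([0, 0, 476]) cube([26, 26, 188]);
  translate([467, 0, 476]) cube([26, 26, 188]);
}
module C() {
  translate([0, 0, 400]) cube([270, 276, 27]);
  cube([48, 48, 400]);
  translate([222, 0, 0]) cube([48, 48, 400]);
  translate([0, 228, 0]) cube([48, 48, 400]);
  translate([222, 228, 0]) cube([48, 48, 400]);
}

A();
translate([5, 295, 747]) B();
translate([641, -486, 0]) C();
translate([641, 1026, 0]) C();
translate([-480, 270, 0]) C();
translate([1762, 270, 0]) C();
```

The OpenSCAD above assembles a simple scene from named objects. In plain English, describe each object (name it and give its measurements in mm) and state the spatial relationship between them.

A is a table: top 1552 mm (x) × 816 mm (y), 37 mm thick, upper face at z = 747 mm, on four round legs of 56 mm diameter, each leg's bounding box inset 21 mm from the nearest pair of top edges, running from z = 0 to the bottom of the top.

B is a chair. The seat is a 493×404×31 mm slab with its top at z = 476 mm, on four 50×50 mm corner legs (flush with the seat edges, standing on z = 0). A flat backrest 26 mm thick, 524 mm tall, spans the full seat width and rises from the seat top along its +y edge, rear face flush with the rear of the seat. Two armrests of 26×26 mm section run along each side from the seat's front edge to the front of the backrest, top faces 214 mm above the seat top and outer faces flush with the seat's x-edges; a 26×26 mm post under the front of each armrest stands on the seat at the front corner.

C is a four-legged stool. The seat is 270×276 mm, 27 mm thick, top at z = 427 mm. It stands on four square legs, each 48×48 mm in cross-section, from z = 0 to the seat underside, each flush with a corner of the seat.

The chair is on top of the table. Four stools sit around the table at the −y, +y, −x, +x sides.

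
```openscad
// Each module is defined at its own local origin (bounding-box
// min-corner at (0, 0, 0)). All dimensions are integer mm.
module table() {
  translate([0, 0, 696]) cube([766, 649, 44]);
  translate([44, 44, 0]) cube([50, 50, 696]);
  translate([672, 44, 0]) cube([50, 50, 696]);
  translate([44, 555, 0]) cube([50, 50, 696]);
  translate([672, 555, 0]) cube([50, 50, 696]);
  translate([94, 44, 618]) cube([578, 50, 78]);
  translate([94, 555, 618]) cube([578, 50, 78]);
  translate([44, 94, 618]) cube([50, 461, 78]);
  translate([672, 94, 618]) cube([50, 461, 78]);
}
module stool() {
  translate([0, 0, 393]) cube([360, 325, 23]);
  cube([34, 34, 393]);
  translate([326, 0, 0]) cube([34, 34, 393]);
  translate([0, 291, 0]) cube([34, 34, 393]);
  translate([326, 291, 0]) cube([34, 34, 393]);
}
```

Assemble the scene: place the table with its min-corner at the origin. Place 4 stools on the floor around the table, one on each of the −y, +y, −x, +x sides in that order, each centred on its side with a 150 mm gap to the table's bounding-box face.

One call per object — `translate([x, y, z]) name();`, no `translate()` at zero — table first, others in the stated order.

table();
translate([203, -475, 0]) stool();
translate([203, 799, 0]) stool();
translate([-510, 162, 0]) stool();
translate([916, 162, 0]) stool();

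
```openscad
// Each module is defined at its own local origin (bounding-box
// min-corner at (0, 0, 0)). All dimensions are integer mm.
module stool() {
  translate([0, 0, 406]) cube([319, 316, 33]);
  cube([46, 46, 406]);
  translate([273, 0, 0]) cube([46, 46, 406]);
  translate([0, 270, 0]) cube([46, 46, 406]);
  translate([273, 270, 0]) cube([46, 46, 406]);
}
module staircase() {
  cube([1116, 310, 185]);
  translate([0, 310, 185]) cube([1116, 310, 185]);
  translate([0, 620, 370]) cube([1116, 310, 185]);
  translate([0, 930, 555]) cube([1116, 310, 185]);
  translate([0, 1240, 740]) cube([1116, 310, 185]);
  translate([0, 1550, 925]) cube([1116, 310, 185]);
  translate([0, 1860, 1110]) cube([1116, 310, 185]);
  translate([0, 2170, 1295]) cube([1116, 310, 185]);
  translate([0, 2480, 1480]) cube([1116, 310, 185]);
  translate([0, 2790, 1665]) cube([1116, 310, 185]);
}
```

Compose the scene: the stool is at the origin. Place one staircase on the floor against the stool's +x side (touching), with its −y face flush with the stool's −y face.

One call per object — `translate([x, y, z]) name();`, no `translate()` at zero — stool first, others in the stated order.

stool();
translate([319, 0, 0]) staircase();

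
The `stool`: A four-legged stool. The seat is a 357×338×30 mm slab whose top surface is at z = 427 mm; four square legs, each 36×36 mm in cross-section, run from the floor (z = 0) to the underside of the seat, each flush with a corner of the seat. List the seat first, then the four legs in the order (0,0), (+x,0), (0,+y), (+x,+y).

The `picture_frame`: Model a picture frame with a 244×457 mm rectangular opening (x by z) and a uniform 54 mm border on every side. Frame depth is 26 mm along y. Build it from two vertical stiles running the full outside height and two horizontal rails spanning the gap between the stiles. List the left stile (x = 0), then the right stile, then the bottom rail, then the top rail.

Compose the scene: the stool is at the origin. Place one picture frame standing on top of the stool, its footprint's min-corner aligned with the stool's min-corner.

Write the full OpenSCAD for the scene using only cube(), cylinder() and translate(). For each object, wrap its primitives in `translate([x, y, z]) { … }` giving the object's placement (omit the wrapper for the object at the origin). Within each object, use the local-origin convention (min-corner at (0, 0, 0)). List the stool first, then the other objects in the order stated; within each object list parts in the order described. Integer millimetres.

translate([0, 0, 397]) cube([357, 338, 30]);
cube([36, 36, 397]);
translate([321, 0, 0]) cube([36, 36, 397]);
translate([0, 302, 0]) cube([36, 36, 397]);
translate([321, 302, 0]) cube([36, 36, 397]);
translate([0, 0, 427]) {
  cube([54, 26, 565]);
  translate([298, 0, 0]) cube([54, 26, 565]);
  translate([54, 0, 0]) cube([244, 26, 54]);
  translate([54, 0, 511]) cube([244, 26, 54]);
}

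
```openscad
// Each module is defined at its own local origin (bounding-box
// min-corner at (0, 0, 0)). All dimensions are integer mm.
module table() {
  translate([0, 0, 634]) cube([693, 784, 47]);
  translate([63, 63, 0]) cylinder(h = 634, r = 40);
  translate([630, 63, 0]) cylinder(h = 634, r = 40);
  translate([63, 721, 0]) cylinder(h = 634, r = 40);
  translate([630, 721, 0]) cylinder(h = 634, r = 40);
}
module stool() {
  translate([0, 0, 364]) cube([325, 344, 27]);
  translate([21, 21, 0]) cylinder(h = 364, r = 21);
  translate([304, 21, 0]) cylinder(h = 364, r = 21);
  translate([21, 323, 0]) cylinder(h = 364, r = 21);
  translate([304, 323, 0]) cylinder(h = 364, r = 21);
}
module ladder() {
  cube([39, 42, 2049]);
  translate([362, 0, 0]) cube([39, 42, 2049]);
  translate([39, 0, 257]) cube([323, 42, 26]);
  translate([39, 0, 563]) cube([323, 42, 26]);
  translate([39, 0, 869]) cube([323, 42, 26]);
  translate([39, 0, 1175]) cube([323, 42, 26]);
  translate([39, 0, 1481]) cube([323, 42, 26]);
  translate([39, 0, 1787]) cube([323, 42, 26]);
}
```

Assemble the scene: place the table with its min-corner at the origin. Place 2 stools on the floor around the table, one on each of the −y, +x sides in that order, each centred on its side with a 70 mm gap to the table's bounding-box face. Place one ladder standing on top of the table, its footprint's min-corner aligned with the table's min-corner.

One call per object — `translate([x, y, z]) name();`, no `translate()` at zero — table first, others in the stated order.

table();
translate([184, -414, 0]) stool();
translate([763, 220, 0]) stool();
translate([0, 0, 681]) ladder();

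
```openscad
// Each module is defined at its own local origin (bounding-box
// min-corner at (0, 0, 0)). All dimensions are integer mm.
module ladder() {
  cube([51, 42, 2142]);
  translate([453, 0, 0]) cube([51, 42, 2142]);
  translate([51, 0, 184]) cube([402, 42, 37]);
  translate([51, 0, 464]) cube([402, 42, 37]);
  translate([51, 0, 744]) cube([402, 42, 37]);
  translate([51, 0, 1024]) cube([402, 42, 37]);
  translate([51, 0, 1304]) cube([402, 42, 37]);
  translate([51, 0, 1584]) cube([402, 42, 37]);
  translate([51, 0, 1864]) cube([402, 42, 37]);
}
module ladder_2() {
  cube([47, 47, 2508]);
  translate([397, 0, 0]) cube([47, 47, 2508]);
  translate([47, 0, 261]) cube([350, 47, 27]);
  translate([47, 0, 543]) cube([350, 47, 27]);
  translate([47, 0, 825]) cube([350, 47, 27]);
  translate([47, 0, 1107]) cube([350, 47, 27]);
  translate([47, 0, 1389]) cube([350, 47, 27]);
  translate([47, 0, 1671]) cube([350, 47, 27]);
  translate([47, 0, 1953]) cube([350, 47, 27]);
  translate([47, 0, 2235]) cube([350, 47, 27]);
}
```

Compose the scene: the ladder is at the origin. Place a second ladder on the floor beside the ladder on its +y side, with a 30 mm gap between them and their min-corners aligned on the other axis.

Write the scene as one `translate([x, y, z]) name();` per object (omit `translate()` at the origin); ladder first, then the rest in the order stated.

ladder();
translate([0, 72, 0]) ladder_2();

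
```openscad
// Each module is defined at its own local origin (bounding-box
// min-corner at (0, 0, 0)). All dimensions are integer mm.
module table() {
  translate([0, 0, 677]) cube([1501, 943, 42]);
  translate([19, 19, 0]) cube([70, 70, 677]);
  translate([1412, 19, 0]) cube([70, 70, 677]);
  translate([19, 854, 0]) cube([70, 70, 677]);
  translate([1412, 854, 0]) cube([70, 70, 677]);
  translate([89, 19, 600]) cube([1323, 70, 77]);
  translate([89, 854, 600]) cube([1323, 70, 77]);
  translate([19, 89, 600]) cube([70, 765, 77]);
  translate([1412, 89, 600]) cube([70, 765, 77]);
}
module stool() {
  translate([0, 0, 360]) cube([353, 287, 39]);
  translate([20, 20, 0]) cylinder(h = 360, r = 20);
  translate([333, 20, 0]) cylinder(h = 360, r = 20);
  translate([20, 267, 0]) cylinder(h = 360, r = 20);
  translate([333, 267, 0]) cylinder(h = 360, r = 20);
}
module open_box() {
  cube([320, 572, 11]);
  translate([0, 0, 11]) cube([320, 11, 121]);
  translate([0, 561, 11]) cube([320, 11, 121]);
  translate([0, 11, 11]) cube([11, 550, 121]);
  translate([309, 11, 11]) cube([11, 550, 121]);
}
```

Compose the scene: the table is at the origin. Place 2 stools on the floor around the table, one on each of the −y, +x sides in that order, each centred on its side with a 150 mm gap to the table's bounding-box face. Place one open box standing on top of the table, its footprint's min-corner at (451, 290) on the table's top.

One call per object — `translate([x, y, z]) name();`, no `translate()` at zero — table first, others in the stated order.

table();
translate([574, -437, 0]) stool();
translate([1651, 328, 0]) stool();
translate([451, 290, 719]) open_box();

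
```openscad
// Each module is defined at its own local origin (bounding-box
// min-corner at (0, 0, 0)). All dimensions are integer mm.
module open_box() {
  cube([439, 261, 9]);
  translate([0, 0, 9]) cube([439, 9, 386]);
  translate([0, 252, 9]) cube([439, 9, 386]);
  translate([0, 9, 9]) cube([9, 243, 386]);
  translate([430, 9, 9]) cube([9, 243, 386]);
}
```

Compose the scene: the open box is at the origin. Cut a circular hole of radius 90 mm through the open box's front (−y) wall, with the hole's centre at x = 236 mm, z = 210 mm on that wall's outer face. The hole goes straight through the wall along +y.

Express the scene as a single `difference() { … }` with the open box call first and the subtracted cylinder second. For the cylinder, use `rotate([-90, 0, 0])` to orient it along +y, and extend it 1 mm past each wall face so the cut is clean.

difference() {
  open_box();
  translate([236, -1, 210]) rotate([-90, 0, 0]) cylinder(h = 11, r = 90);
}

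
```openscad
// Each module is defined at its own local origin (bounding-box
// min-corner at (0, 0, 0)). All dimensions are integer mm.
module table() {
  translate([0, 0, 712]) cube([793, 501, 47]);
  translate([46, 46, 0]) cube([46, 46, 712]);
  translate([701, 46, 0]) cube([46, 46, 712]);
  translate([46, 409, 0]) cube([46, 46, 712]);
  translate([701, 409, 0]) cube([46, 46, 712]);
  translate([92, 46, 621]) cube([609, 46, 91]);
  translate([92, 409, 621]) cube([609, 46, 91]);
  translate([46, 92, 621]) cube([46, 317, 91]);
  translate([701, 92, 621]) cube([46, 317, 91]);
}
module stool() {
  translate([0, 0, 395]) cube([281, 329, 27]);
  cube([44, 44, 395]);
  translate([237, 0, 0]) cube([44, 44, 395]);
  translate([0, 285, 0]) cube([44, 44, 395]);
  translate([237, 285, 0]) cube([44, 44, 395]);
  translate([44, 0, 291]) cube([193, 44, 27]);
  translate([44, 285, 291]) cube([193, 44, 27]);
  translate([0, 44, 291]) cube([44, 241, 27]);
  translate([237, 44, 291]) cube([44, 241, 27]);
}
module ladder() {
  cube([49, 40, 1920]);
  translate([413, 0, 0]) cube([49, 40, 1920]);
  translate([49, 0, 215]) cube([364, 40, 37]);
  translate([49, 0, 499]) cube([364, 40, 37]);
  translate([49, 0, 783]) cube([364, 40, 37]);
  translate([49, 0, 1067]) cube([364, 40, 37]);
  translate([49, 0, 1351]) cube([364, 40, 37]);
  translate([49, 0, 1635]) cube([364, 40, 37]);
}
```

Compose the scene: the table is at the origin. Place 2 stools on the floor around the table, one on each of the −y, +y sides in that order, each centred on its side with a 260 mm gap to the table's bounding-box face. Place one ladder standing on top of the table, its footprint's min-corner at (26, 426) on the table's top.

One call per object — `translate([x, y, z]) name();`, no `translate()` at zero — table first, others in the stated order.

table();
translate([256, -589, 0]) stool();
translate([256, 761, 0]) stool();
translate([26, 426, 759]) ladder();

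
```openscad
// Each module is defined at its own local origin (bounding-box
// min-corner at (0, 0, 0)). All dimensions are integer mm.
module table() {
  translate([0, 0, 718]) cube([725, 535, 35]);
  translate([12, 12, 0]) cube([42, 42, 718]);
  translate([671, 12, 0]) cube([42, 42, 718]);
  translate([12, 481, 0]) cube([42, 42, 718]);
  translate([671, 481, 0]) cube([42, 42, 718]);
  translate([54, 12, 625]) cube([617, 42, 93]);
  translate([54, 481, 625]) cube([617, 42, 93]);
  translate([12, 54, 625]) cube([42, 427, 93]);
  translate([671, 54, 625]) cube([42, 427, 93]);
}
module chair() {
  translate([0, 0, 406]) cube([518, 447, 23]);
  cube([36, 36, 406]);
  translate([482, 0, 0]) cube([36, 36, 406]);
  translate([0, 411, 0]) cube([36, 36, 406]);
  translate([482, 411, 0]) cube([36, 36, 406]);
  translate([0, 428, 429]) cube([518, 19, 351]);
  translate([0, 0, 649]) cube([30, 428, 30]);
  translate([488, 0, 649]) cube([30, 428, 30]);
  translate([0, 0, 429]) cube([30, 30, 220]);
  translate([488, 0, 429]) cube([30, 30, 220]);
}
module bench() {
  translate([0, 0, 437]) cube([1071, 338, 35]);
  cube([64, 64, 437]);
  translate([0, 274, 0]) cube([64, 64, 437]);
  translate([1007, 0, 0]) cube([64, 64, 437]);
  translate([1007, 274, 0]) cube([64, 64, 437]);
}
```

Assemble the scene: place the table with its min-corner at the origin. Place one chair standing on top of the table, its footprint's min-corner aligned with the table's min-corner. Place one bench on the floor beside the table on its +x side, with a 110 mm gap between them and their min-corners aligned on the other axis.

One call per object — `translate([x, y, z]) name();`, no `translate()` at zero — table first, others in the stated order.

table();
translate([0, 0, 753]) chair();
translate([835, 0, 0]) bench();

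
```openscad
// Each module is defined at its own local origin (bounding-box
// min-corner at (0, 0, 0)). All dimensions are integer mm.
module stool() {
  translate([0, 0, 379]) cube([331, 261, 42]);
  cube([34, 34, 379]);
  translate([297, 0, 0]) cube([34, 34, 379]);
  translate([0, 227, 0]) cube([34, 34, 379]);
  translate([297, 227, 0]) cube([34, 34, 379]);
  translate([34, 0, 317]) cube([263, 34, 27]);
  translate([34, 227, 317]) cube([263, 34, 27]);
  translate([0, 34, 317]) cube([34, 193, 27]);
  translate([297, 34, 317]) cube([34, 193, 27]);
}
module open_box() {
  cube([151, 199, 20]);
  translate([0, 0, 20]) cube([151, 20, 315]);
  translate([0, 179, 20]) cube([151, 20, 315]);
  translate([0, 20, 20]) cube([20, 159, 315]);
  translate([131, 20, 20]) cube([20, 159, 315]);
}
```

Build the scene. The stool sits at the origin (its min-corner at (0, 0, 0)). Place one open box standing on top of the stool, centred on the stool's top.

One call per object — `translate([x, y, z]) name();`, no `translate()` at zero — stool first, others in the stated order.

stool();
translate([90, 31, 421]) open_box();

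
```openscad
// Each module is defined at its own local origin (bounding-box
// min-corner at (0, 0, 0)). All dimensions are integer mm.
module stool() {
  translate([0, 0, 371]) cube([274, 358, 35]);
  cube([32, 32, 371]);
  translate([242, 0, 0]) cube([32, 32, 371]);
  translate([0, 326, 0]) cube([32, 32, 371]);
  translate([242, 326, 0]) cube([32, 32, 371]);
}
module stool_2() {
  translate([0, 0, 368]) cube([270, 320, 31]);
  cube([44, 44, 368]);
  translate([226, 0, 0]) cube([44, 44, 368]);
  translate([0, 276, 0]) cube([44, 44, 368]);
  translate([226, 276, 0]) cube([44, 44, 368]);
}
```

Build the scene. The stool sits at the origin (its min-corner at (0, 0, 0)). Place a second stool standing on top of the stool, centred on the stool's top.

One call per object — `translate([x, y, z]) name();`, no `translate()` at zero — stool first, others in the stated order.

stool();
translate([2, 19, 406]) stool_2();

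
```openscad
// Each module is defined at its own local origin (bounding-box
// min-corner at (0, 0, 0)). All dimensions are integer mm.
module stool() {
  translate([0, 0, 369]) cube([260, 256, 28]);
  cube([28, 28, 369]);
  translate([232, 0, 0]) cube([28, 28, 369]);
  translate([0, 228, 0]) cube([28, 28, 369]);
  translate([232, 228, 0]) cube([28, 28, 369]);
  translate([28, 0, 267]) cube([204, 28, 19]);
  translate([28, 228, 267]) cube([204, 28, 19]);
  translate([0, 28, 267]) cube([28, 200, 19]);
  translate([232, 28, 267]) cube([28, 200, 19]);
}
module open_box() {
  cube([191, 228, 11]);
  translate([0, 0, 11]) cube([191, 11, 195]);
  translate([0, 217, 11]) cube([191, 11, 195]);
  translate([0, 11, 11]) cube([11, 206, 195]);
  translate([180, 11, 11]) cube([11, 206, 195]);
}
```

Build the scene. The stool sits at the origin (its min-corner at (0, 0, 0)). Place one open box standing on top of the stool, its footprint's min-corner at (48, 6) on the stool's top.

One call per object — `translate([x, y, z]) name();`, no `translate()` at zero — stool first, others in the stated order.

stool();
translate([48, 6, 397]) open_box();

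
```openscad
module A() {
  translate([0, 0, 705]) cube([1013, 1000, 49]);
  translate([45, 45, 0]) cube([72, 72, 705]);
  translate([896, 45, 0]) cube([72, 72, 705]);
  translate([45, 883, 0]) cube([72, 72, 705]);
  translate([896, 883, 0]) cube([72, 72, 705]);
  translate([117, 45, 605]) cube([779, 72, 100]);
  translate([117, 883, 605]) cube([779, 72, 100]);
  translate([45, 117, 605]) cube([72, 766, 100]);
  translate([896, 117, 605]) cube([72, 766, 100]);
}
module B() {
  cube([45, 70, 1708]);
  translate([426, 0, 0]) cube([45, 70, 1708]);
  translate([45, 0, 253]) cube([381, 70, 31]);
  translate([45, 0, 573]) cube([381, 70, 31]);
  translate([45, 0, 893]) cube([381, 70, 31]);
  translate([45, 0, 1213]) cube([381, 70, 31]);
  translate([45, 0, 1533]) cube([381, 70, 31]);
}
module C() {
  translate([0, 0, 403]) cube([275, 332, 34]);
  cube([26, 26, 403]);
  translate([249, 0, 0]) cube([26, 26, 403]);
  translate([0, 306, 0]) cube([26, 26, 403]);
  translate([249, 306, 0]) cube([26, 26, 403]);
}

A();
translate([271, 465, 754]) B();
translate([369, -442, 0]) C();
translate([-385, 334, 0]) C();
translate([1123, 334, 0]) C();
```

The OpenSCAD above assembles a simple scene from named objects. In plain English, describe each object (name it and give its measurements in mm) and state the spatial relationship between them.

A is a table with a 1013×1000 mm rectangular top, 49 mm thick, top surface at z = 754 mm, supported by four 72×72 mm square legs, each inset 45 mm from the nearest pair of top edges, running from the floor. Four apron rails, 72 mm thick and 100 mm tall, run between adjacent legs with their top edges flush with the underside of the top and their outer faces flush with the legs' outer faces.

B is a wooden ladder with two side rails of 45×70 mm section and 1708 mm height, set 471 mm apart overall. Between them run 5 rectangular rungs (70 mm deep, 31 mm thick), front faces flush with the rails' −y face. The bottom of the first rung is 253 mm above the floor and each subsequent rung is 320 mm higher than the one below.

C is a four-legged stool. The seat is a 275×332×34 mm slab whose top surface is at z = 437 mm; four square legs, each 26×26 mm in cross-section, run from the floor (z = 0) to the underside of the seat, each flush with a corner of the seat.

The ladder is on top of the table, centred. Three stools sit around the table at the −y, −x, +x sides.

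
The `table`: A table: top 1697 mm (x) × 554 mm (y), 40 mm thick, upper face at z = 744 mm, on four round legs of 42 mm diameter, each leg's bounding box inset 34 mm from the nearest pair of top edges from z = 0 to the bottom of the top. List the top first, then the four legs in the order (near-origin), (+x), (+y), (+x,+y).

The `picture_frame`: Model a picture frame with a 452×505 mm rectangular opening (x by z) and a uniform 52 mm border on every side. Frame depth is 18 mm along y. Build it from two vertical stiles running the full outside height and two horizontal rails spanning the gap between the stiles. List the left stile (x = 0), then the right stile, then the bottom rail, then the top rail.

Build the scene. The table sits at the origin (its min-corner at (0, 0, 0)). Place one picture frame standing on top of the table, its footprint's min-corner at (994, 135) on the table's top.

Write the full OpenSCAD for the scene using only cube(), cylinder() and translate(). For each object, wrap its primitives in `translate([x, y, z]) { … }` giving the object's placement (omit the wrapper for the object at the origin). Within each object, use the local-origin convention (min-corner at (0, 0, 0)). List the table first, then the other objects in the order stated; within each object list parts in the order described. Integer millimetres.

translate([0, 0, 704]) cube([1697, 554, 40]);
translate([55, 55, 0]) cylinder(h = 704, r = 21);
translate([1642, 55, 0]) cylinder(h = 704, r = 21);
translate([55, 499, 0]) cylinder(h = 704, r = 21);
translate([1642, 499, 0]) cylinder(h = 704, r = 21);
translate([994, 135, 744]) {
  cube([52, 18, 609]);
  translate([504, 0, 0]) cube([52, 18, 609]);
  translate([52, 0, 0]) cube([452, 18, 52]);
  translate([52, 0, 557]) cube([452, 18, 52]);
}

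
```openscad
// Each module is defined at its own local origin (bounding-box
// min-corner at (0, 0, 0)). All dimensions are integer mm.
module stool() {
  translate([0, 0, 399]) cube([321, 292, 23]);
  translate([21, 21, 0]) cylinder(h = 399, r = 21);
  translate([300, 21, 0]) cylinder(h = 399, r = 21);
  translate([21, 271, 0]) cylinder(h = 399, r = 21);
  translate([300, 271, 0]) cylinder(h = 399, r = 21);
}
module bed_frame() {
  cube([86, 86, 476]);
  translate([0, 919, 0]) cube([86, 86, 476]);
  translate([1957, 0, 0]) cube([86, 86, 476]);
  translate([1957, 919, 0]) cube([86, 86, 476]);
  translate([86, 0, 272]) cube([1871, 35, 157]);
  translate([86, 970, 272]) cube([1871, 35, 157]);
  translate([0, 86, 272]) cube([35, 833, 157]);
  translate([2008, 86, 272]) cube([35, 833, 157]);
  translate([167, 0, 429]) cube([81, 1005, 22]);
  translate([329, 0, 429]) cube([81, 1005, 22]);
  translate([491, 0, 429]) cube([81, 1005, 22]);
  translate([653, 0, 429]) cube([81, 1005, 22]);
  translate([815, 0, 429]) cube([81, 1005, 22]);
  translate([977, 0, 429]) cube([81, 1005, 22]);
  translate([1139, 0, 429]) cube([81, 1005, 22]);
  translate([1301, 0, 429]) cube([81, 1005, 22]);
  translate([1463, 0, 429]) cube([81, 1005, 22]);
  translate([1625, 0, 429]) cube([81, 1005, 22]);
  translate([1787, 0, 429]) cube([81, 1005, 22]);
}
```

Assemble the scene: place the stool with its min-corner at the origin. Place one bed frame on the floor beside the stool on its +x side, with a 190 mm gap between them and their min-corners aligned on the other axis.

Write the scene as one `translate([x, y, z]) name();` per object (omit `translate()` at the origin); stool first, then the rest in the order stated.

stool();
translate([511, 0, 0]) bed_frame();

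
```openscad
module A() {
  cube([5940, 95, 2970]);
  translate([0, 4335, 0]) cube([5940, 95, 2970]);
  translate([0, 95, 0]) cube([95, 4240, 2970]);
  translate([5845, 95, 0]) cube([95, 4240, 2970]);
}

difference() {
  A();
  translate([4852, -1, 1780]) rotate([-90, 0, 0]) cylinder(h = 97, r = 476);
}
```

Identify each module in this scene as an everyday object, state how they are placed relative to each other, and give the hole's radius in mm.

The subtracted cylinder has r = 476 mm.

A is a house frame. The house frame has a circular hole through its front wall. The hole's radius is 476 mm.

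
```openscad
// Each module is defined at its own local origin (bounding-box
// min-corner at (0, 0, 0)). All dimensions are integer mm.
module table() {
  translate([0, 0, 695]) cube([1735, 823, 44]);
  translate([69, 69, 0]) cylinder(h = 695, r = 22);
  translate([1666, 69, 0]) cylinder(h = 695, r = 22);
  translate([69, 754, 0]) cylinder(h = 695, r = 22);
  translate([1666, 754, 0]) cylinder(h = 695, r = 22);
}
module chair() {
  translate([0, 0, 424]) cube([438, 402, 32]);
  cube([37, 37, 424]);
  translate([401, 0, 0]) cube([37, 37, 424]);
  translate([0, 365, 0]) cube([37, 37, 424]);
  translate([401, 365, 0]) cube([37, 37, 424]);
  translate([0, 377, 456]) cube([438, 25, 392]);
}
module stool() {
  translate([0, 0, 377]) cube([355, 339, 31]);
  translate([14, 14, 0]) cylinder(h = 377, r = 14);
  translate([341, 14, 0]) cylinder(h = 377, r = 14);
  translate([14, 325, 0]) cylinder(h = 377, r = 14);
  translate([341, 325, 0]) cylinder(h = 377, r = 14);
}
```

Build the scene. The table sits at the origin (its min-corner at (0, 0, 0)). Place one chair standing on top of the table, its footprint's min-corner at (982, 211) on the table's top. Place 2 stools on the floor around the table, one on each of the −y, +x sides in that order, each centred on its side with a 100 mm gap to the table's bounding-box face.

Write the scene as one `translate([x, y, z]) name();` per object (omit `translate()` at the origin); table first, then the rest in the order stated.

table();
translate([982, 211, 739]) chair();
translate([690, -439, 0]) stool();
translate([1835, 242, 0]) stool();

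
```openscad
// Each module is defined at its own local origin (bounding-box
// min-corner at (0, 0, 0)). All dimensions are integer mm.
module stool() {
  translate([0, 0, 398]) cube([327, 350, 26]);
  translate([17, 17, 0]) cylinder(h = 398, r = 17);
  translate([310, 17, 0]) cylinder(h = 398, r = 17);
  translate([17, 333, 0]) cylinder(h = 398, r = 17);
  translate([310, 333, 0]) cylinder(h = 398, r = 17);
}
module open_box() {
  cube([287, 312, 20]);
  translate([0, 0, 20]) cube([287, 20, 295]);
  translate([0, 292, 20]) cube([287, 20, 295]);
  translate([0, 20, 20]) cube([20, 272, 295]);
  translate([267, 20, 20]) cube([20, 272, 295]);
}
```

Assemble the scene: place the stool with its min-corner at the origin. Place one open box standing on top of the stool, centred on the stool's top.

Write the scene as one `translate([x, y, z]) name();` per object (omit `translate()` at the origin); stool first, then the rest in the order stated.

stool();
translate([20, 19, 424]) open_box();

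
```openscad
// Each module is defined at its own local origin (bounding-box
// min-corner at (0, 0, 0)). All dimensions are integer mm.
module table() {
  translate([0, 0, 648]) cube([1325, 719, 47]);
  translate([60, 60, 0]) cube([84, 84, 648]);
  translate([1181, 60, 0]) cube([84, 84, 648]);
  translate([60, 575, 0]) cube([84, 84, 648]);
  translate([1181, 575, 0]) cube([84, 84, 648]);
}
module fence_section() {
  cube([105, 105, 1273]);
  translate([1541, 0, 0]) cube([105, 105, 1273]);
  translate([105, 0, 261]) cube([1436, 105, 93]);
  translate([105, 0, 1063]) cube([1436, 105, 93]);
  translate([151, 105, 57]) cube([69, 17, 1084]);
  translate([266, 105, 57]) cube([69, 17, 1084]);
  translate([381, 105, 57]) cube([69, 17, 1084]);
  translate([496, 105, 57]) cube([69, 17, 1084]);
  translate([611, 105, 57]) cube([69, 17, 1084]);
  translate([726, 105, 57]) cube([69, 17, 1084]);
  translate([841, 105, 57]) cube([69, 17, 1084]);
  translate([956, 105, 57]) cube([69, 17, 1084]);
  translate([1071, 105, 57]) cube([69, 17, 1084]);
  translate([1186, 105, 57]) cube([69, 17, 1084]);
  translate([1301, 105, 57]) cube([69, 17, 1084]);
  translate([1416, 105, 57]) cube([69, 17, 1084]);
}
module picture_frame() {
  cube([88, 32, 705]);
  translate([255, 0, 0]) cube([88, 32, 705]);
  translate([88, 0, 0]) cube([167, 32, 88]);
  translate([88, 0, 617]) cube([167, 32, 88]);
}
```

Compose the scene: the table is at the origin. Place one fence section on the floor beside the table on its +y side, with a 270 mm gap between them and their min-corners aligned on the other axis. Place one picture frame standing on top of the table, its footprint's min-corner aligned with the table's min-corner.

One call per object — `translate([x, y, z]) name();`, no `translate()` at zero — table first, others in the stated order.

table();
translate([0, 989, 0]) fence_section();
translate([0, 0, 695]) picture_frame();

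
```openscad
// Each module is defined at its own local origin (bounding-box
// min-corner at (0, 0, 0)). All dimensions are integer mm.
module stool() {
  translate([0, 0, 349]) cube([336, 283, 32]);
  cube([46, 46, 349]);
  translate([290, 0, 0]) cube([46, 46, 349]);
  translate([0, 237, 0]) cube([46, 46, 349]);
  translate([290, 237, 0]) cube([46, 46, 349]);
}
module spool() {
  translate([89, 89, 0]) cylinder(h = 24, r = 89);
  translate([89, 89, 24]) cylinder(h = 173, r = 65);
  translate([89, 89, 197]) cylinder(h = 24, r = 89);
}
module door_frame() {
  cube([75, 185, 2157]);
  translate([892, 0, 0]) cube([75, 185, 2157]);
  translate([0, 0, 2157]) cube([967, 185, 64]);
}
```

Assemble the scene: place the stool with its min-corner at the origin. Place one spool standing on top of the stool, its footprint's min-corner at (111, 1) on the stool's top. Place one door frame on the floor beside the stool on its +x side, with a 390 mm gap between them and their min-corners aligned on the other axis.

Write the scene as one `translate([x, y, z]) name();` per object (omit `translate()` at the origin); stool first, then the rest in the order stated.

stool();
translate([111, 1, 381]) spool();
translate([726, 0, 0]) door_frame();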